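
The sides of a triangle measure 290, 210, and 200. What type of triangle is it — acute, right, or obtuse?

Compare the square of the longest side to the sum of squares of the other two: 200² + 210² = 84100 = 290².

right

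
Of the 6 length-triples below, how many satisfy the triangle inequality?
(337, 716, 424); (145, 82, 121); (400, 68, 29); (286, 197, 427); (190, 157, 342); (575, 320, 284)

5

(337,424,716): 337+424 > 716 → valid
(82,121,145): 82+121 > 145 → valid
(29,68,400): 29+68 ≤ 400 → not valid
(197,286,427): 197+286 > 427 → valid
(157,190,342): 157+190 > 342 → valid
(284,320,575): 284+320 > 575 → valid
5 of the 6 triples form a triangle.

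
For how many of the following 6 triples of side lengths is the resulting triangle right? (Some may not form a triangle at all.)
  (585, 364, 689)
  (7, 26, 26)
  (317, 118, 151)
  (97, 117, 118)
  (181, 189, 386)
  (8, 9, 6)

1

(585,364,689): 364²+585² = 474721 = 689² → right
(7,26,26): 7²+26² = 725 > 676 = 26² → acute
(317,118,151): 118+151 ≤ 317, not a triangle
(97,117,118): 97²+117² = 23098 > 13924 = 118² → acute
(181,189,386): 181+189 ≤ 386, not a triangle
(8,9,6): 6²+8² = 100 > 81 = 9² → acute
1 of the 6 is right.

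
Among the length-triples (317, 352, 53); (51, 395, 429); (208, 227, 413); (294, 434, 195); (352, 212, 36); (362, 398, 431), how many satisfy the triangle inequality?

(53,317,352): 53+317 > 352 → valid
(51,395,429): 51+395 > 429 → valid
(208,227,413): 208+227 > 413 → valid
(195,294,434): 195+294 > 434 → valid
(36,212,352): 36+212 ≤ 352 → not valid
(362,398,431): 362+398 > 431 → valid
5 of the 6 triples form a triangle.

5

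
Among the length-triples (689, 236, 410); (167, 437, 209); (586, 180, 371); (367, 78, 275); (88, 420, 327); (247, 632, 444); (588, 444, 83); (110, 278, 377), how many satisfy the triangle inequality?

(236,410,689): 236+410 ≤ 689 → not valid
(167,209,437): 167+209 ≤ 437 → not valid
(180,371,586): 180+371 ≤ 586 → not valid
(78,275,367): 78+275 ≤ 367 → not valid
(88,327,420): 88+327 ≤ 420 → not valid
(247,444,632): 247+444 > 632 → valid
(83,444,588): 83+444 ≤ 588 → not valid
(110,278,377): 110+278 > 377 → valid
2 of the 8 triples form a triangle.

2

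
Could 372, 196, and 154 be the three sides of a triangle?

No

The longest side is 372, but the other two sum to only 350.
350 < 372, so the triangle inequality fails.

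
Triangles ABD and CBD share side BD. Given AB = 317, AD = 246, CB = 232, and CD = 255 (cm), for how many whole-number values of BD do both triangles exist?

From triangle ABD: 71 < BD < 563.
From triangle CBD: 23 < BD < 487.
Intersection: 71 < BD < 487, so integers 72 through 486: 415 values.

415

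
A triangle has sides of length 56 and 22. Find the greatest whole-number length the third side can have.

77

The third side must be strictly less than 56 + 22 = 78.
The largest integer below 78 is 77.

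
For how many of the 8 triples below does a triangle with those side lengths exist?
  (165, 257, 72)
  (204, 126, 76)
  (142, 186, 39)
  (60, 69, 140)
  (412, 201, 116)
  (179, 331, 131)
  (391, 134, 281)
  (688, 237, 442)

(72,165,257): 72+165 ≤ 257 → not valid
(76,126,204): 76+126 ≤ 204 → not valid
(39,142,186): 39+142 ≤ 186 → not valid
(60,69,140): 60+69 ≤ 140 → not valid
(116,201,412): 116+201 ≤ 412 → not valid
(131,179,331): 131+179 ≤ 331 → not valid
(134,281,391): 134+281 > 391 → valid
(237,442,688): 237+442 ≤ 688 → not valid
1 of the 8 triples forms a triangle.

1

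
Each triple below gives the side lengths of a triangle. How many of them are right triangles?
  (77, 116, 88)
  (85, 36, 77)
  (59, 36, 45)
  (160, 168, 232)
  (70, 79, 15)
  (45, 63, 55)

(77,116,88): 77²+88² = 13673 > 13456 = 116² → acute
(85,36,77): 36²+77² = 7225 = 85² → right
(59,36,45): 36²+45² = 3321 < 3481 = 59² → obtuse
(160,168,232): 160²+168² = 53824 = 232² → right
(70,79,15): 15²+70² = 5125 < 6241 = 79² → obtuse
(45,63,55): 45²+55² = 5050 > 3969 = 63² → acute
2 of the 6 are right.

2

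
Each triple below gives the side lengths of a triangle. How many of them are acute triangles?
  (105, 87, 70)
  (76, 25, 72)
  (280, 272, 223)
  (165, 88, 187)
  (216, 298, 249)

(105,87,70): 70²+87² = 12469 > 11025 = 105² → acute
(76,25,72): 25²+72² = 5809 > 5776 = 76² → acute
(280,272,223): 223²+272² = 123713 > 78400 = 280² → acute
(165,88,187): 88²+165² = 34969 = 187² → right
(216,298,249): 216²+249² = 108657 > 88804 = 298² → acute
4 of the 5 are acute.

4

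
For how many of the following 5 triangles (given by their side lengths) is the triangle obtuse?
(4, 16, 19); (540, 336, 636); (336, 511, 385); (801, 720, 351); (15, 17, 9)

1

(4,16,19): 4²+16² = 272 < 361 = 19² → obtuse
(540,336,636): 336²+540² = 404496 = 636² → right
(336,511,385): 336²+385² = 261121 = 511² → right
(801,720,351): 351²+720² = 641601 = 801² → right
(15,17,9): 9²+15² = 306 > 289 = 17² → acute
1 of the 5 is obtuse.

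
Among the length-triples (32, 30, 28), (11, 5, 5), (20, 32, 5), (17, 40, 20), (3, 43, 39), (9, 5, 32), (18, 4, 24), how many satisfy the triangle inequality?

(28,30,32): 28+30 > 32 → valid
(5,5,11): 5+5 ≤ 11 → not valid
(5,20,32): 5+20 ≤ 32 → not valid
(17,20,40): 17+20 ≤ 40 → not valid
(3,39,43): 3+39 ≤ 43 → not valid
(5,9,32): 5+9 ≤ 32 → not valid
(4,18,24): 4+18 ≤ 24 → not valid
1 of the 7 triples forms a triangle.

1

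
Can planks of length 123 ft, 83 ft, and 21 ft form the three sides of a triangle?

No

The longest side is 123, but the other two sum to only 104.
104 < 123, so the triangle inequality fails.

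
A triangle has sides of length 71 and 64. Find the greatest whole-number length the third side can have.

The third side must be strictly less than 71 + 64 = 135.
The largest integer below 135 is 134.

134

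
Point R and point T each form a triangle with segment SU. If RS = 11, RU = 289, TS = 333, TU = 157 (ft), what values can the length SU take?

278 < SU < 300

From triangle RSU: |11 − 289| < SU < 11 + 289, i.e. 278 < SU < 300.
From triangle TSU: 176 < SU < 490.
Both must hold, so SU lies in the intersection.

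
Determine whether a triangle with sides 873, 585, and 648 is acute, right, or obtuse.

Compare the square of the longest side to the sum of squares of the other two: 585² + 648² = 762129 = 873².

right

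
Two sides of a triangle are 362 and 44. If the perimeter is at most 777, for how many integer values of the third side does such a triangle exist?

53

Triangle inequality: 318 < x < 406. Perimeter ≤ 777 gives x ≤ 777 − 362 − 44 = 371.
So 318 < x ≤ 371; integers 319 through 371: 53 values.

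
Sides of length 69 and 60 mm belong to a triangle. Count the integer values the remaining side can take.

119

The third side lies in the open interval (9, 129).
Integers from 10 to 128 inclusive: 128 − 10 + 1 = 119.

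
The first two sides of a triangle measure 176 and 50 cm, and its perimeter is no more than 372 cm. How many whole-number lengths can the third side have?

20

Triangle inequality: 126 < x < 226. Perimeter ≤ 372 gives x ≤ 372 − 176 − 50 = 146.
So 126 < x ≤ 146; integers 127 through 146: 20 values.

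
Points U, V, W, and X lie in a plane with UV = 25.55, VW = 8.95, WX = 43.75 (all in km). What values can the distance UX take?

9.25 ≤ UX ≤ 78.25 km

The maximum is all hops collinear in one direction: 25.55 + 8.95 + 43.75 = 78.25.
The longest hop is 43.75; the others sum to 34.50. Folding the others back against it leaves at least 43.75 − 34.50 = 9.25.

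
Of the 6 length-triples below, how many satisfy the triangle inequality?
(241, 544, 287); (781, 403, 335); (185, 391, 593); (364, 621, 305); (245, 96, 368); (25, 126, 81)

1

(241,287,544): 241+287 ≤ 544 → not valid
(335,403,781): 335+403 ≤ 781 → not valid
(185,391,593): 185+391 ≤ 593 → not valid
(305,364,621): 305+364 > 621 → valid
(96,245,368): 96+245 ≤ 368 → not valid
(25,81,126): 25+81 ≤ 126 → not valid
1 of the 6 triples forms a triangle.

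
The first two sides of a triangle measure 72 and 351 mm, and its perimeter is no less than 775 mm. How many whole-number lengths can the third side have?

71

Triangle inequality: 279 < x < 423. Perimeter ≥ 775 gives x ≥ 775 − 72 − 351 = 352.
So 352 ≤ x < 423; integers 352 through 422: 71 values.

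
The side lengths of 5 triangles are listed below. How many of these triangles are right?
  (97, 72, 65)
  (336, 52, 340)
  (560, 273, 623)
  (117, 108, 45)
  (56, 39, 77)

(97,72,65): 65²+72² = 9409 = 97² → right
(336,52,340): 52²+336² = 115600 = 340² → right
(560,273,623): 273²+560² = 388129 = 623² → right
(117,108,45): 45²+108² = 13689 = 117² → right
(56,39,77): 39²+56² = 4657 < 5929 = 77² → obtuse
4 of the 5 are right.

4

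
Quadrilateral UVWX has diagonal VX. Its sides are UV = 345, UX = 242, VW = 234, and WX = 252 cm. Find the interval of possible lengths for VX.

From triangle UVX: |345 − 242| < VX < 345 + 242, i.e. 103 < VX < 587.
From triangle WVX: 18 < VX < 486.
Both must hold, so VX lies in the intersection.

103 < VX < 486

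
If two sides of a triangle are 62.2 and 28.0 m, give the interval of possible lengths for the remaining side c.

By the triangle inequality, c must be less than 62.2 + 28.0 = 90.2 and greater than |62.2 − 28.0| = 34.2.

34.2 < c < 90.2 (m)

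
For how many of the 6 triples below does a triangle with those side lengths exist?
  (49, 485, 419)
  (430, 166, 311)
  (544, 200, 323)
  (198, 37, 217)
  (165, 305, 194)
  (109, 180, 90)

4

(49,419,485): 49+419 ≤ 485 → not valid
(166,311,430): 166+311 > 430 → valid
(200,323,544): 200+323 ≤ 544 → not valid
(37,198,217): 37+198 > 217 → valid
(165,194,305): 165+194 > 305 → valid
(90,109,180): 90+109 > 180 → valid
4 of the 6 triples form a triangle.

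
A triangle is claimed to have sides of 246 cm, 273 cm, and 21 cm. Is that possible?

No

The longest side is 273, but the other two sum to only 267.
267 < 273, so the triangle inequality fails.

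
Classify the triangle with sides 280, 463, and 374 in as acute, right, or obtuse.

acute

Compare the square of the longest side to the sum of squares of the other two: 280² + 374² = 218276 > 214369 = 463².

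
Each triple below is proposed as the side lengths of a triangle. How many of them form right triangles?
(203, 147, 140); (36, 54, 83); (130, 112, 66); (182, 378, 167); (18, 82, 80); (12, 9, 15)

4

(203,147,140): 140²+147² = 41209 = 203² → right
(36,54,83): 36²+54² = 4212 < 6889 = 83² → obtuse
(130,112,66): 66²+112² = 16900 = 130² → right
(182,378,167): 167+182 ≤ 378, not a triangle
(18,82,80): 18²+80² = 6724 = 82² → right
(12,9,15): 9²+12² = 225 = 15² → right
4 of the 6 are right.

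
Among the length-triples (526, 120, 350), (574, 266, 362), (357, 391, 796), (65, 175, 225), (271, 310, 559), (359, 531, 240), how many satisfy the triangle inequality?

4

(120,350,526): 120+350 ≤ 526 → not valid
(266,362,574): 266+362 > 574 → valid
(357,391,796): 357+391 ≤ 796 → not valid
(65,175,225): 65+175 > 225 → valid
(271,310,559): 271+310 > 559 → valid
(240,359,531): 240+359 > 531 → valid
4 of the 6 triples form a triangle.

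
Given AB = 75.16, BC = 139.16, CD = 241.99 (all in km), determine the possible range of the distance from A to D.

The maximum is all hops collinear in one direction: 75.16 + 139.16 + 241.99 = 456.31.
The longest hop is 241.99; the others sum to 214.32. Folding the others back against it leaves at least 241.99 − 214.32 = 27.67.

27.67 ≤ AD ≤ 456.31 km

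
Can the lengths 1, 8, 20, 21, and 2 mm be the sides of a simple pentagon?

A pentagon exists iff every side is shorter than the sum of the others — equivalently, the longest side is less than the sum of the rest.
Longest side 21 < 31 (sum of the remaining 4), so yes.

Yes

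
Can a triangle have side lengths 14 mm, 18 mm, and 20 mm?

Yes

The longest side is 20, and the other two sum to 32.
Since 32 > 20, the triangle inequality holds.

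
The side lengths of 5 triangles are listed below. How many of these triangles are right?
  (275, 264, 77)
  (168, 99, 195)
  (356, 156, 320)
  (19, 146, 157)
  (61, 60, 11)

(275,264,77): 77²+264² = 75625 = 275² → right
(168,99,195): 99²+168² = 38025 = 195² → right
(356,156,320): 156²+320² = 126736 = 356² → right
(19,146,157): 19²+146² = 21677 < 24649 = 157² → obtuse
(61,60,11): 11²+60² = 3721 = 61² → right
4 of the 5 are right.

4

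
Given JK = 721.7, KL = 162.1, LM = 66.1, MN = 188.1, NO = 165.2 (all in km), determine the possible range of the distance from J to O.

140.2 ≤ JO ≤ 1303.2 km

The maximum is all hops collinear in one direction: 721.7 + 162.1 + 66.1 + 188.1 + 165.2 = 1303.2.
The longest hop is 721.7; the others sum to 581.5. Folding the others back against it leaves at least 721.7 − 581.5 = 140.2.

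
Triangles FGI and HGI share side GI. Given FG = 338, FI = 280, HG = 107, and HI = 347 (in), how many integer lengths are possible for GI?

From triangle FGI: 58 < GI < 618.
From triangle HGI: 240 < GI < 454.
Intersection: 240 < GI < 454, so integers 241 through 453: 213 values.

213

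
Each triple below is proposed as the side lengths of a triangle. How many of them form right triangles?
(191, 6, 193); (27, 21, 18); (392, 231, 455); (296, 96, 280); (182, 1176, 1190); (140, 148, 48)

4

(191,6,193): 6²+191² = 36517 < 37249 = 193² → obtuse
(27,21,18): 18²+21² = 765 > 729 = 27² → acute
(392,231,455): 231²+392² = 207025 = 455² → right
(296,96,280): 96²+280² = 87616 = 296² → right
(182,1176,1190): 182²+1176² = 1416100 = 1190² → right
(140,148,48): 48²+140² = 21904 = 148² → right
4 of the 6 are right.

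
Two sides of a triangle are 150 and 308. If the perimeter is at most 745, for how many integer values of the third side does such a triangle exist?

Triangle inequality: 158 < x < 458. Perimeter ≤ 745 gives x ≤ 745 − 150 − 308 = 287.
So 158 < x ≤ 287; integers 159 through 287: 129 values.

129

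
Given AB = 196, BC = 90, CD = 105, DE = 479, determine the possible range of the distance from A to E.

The maximum is all hops collinear in one direction: 196 + 90 + 105 + 479 = 870.
The longest hop is 479; the others sum to 391. Folding the others back against it leaves at least 479 − 391 = 88.

88 ≤ AE ≤ 870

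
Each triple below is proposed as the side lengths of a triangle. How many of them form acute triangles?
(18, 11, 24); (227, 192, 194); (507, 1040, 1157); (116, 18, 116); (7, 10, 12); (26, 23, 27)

(18,11,24): 11²+18² = 445 < 576 = 24² → obtuse
(227,192,194): 192²+194² = 74500 > 51529 = 227² → acute
(507,1040,1157): 507²+1040² = 1338649 = 1157² → right
(116,18,116): 18²+116² = 13780 > 13456 = 116² → acute
(7,10,12): 7²+10² = 149 > 144 = 12² → acute
(26,23,27): 23²+26² = 1205 > 729 = 27² → acute
4 of the 6 are acute.

4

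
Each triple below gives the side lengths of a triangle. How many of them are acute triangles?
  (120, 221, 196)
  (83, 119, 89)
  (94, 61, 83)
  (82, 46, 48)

(120,221,196): 120²+196² = 52816 > 48841 = 221² → acute
(83,119,89): 83²+89² = 14810 > 14161 = 119² → acute
(94,61,83): 61²+83² = 10610 > 8836 = 94² → acute
(82,46,48): 46²+48² = 4420 < 6724 = 82² → obtuse
3 of the 4 are acute.

3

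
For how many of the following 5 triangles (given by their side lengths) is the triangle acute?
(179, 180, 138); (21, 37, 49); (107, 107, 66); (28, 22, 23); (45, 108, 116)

4

(179,180,138): 138²+179² = 51085 > 32400 = 180² → acute
(21,37,49): 21²+37² = 1810 < 2401 = 49² → obtuse
(107,107,66): 66²+107² = 15805 > 11449 = 107² → acute
(28,22,23): 22²+23² = 1013 > 784 = 28² → acute
(45,108,116): 45²+108² = 13689 > 13456 = 116² → acute
4 of the 5 are acute.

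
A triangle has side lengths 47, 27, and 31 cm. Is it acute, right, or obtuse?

Compare the square of the longest side to the sum of squares of the other two: 27² + 31² = 1690 < 2209 = 47².

obtuse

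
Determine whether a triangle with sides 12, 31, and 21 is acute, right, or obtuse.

Compare the square of the longest side to the sum of squares of the other two: 12² + 21² = 585 < 961 = 31².

obtuse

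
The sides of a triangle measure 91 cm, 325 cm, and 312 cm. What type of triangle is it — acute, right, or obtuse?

Compare the square of the longest side to the sum of squares of the other two: 91² + 312² = 105625 = 325².

right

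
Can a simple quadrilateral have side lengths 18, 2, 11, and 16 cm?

Yes

A quadrilateral exists iff every side is shorter than the sum of the others — equivalently, the longest side is less than the sum of the rest.
Longest side 18 < 29 (sum of the remaining 3), so yes.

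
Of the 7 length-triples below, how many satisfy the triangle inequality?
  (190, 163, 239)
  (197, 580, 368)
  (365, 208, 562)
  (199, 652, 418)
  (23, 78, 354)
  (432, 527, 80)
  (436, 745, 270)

(163,190,239): 163+190 > 239 → valid
(197,368,580): 197+368 ≤ 580 → not valid
(208,365,562): 208+365 > 562 → valid
(199,418,652): 199+418 ≤ 652 → not valid
(23,78,354): 23+78 ≤ 354 → not valid
(80,432,527): 80+432 ≤ 527 → not valid
(270,436,745): 270+436 ≤ 745 → not valid
2 of the 7 triples form a triangle.

2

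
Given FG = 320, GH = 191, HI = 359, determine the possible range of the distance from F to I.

The maximum is all hops collinear in one direction: 320 + 191 + 359 = 870.
The longest hop is 359; the others sum to 511. Since 359 ≤ 511, the path can fold back on itself completely, so the minimum distance is 0.

0 ≤ FI ≤ 870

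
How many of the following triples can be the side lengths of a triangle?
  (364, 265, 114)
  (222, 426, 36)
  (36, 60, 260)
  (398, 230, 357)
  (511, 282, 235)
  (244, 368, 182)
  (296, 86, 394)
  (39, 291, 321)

(114,265,364): 114+265 > 364 → valid
(36,222,426): 36+222 ≤ 426 → not valid
(36,60,260): 36+60 ≤ 260 → not valid
(230,357,398): 230+357 > 398 → valid
(235,282,511): 235+282 > 511 → valid
(182,244,368): 182+244 > 368 → valid
(86,296,394): 86+296 ≤ 394 → not valid
(39,291,321): 39+291 > 321 → valid
5 of the 8 triples form a triangle.

5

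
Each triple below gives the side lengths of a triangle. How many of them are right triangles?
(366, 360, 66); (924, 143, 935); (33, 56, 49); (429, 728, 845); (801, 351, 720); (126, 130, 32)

(366,360,66): 66²+360² = 133956 = 366² → right
(924,143,935): 143²+924² = 874225 = 935² → right
(33,56,49): 33²+49² = 3490 > 3136 = 56² → acute
(429,728,845): 429²+728² = 714025 = 845² → right
(801,351,720): 351²+720² = 641601 = 801² → right
(126,130,32): 32²+126² = 16900 = 130² → right
5 of the 6 are right.

5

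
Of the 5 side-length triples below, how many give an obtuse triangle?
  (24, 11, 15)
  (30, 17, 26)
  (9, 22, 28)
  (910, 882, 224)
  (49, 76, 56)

(24,11,15): 11²+15² = 346 < 576 = 24² → obtuse
(30,17,26): 17²+26² = 965 > 900 = 30² → acute
(9,22,28): 9²+22² = 565 < 784 = 28² → obtuse
(910,882,224): 224²+882² = 828100 = 910² → right
(49,76,56): 49²+56² = 5537 < 5776 = 76² → obtuse
3 of the 5 are obtuse.

3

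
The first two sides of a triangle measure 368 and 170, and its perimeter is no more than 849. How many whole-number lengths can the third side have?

113

Triangle inequality: 198 < x < 538. Perimeter ≤ 849 gives x ≤ 849 − 368 − 170 = 311.
So 198 < x ≤ 311; integers 199 through 311: 113 values.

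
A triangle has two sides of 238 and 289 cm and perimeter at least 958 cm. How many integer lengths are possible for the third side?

Triangle inequality: 51 < x < 527. Perimeter ≥ 958 gives x ≥ 958 − 238 − 289 = 431.
So 431 ≤ x < 527; integers 431 through 526: 96 values.

96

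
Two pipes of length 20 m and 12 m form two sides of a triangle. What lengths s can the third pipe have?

By the triangle inequality, s must be less than 20 + 12 = 32 and greater than |20 − 12| = 8.

8 < s < 32 (m)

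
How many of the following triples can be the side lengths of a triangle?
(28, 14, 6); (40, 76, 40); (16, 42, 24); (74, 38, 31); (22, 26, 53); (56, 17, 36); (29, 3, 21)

(6,14,28): 6+14 ≤ 28 → not valid
(40,40,76): 40+40 > 76 → valid
(16,24,42): 16+24 ≤ 42 → not valid
(31,38,74): 31+38 ≤ 74 → not valid
(22,26,53): 22+26 ≤ 53 → not valid
(17,36,56): 17+36 ≤ 56 → not valid
(3,21,29): 3+21 ≤ 29 → not valid
1 of the 7 triples forms a triangle.

1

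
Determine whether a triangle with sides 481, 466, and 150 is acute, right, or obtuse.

acute

Compare the square of the longest side to the sum of squares of the other two: 150² + 466² = 239656 > 231361 = 481².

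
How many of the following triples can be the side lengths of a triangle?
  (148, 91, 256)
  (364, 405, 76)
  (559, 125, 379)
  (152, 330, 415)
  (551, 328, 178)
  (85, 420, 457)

3

(91,148,256): 91+148 ≤ 256 → not valid
(76,364,405): 76+364 > 405 → valid
(125,379,559): 125+379 ≤ 559 → not valid
(152,330,415): 152+330 > 415 → valid
(178,328,551): 178+328 ≤ 551 → not valid
(85,420,457): 85+420 > 457 → valid
3 of the 6 triples form a triangle.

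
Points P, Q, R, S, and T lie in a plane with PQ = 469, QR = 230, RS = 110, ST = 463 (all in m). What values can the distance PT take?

The maximum is all hops collinear in one direction: 469 + 230 + 110 + 463 = 1272.
The longest hop is 469; the others sum to 803. Since 469 ≤ 803, the path can fold back on itself completely, so the minimum distance is 0.

0 ≤ PT ≤ 1272 m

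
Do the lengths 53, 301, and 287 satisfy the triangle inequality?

The longest side is 301, and the other two sum to 340.
Since 340 > 301, the triangle inequality holds.

Yes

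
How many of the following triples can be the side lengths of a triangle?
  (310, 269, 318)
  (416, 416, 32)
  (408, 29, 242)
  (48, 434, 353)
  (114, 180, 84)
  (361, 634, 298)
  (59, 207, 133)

4

(269,310,318): 269+310 > 318 → valid
(32,416,416): 32+416 > 416 → valid
(29,242,408): 29+242 ≤ 408 → not valid
(48,353,434): 48+353 ≤ 434 → not valid
(84,114,180): 84+114 > 180 → valid
(298,361,634): 298+361 > 634 → valid
(59,133,207): 59+133 ≤ 207 → not valid
4 of the 7 triples form a triangle.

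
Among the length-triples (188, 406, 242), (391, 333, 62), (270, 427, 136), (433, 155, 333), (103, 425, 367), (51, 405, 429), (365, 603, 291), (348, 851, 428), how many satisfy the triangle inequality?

6

(188,242,406): 188+242 > 406 → valid
(62,333,391): 62+333 > 391 → valid
(136,270,427): 136+270 ≤ 427 → not valid
(155,333,433): 155+333 > 433 → valid
(103,367,425): 103+367 > 425 → valid
(51,405,429): 51+405 > 429 → valid
(291,365,603): 291+365 > 603 → valid
(348,428,851): 348+428 ≤ 851 → not valid
6 of the 8 triples form a triangle.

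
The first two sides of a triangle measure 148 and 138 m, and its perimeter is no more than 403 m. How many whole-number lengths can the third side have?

Triangle inequality: 10 < x < 286. Perimeter ≤ 403 gives x ≤ 403 − 148 − 138 = 117.
So 10 < x ≤ 117; integers 11 through 117: 107 values.

107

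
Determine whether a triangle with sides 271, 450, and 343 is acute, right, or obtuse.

Compare the square of the longest side to the sum of squares of the other two: 271² + 343² = 191090 < 202500 = 450².

obtuse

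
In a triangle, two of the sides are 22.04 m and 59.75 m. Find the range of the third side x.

37.71 < x < 81.79 (m)

By the triangle inequality, x must be less than 22.04 + 59.75 = 81.79 and greater than |22.04 − 59.75| = 37.71.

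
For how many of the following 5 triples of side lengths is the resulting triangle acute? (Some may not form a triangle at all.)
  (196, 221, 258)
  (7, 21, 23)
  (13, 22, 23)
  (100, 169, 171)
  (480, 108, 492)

3

(196,221,258): 196²+221² = 87257 > 66564 = 258² → acute
(7,21,23): 7²+21² = 490 < 529 = 23² → obtuse
(13,22,23): 13²+22² = 653 > 529 = 23² → acute
(100,169,171): 100²+169² = 38561 > 29241 = 171² → acute
(480,108,492): 108²+480² = 242064 = 492² → right
3 of the 5 are acute.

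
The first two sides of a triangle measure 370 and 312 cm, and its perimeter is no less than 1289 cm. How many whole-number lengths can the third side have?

75

Triangle inequality: 58 < x < 682. Perimeter ≥ 1289 gives x ≥ 1289 − 370 − 312 = 607.
So 607 ≤ x < 682; integers 607 through 681: 75 values.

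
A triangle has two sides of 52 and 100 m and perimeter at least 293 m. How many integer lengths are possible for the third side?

Triangle inequality: 48 < x < 152. Perimeter ≥ 293 gives x ≥ 293 − 52 − 100 = 141.
So 141 ≤ x < 152; integers 141 through 151: 11 values.

11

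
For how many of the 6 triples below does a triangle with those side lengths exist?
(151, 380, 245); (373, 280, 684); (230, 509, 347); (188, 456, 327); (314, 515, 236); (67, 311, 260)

5

(151,245,380): 151+245 > 380 → valid
(280,373,684): 280+373 ≤ 684 → not valid
(230,347,509): 230+347 > 509 → valid
(188,327,456): 188+327 > 456 → valid
(236,314,515): 236+314 > 515 → valid
(67,260,311): 67+260 > 311 → valid
5 of the 6 triples form a triangle.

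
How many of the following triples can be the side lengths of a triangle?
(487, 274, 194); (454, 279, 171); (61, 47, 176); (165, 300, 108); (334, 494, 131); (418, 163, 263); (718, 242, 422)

(194,274,487): 194+274 ≤ 487 → not valid
(171,279,454): 171+279 ≤ 454 → not valid
(47,61,176): 47+61 ≤ 176 → not valid
(108,165,300): 108+165 ≤ 300 → not valid
(131,334,494): 131+334 ≤ 494 → not valid
(163,263,418): 163+263 > 418 → valid
(242,422,718): 242+422 ≤ 718 → not valid
1 of the 7 triples forms a triangle.

1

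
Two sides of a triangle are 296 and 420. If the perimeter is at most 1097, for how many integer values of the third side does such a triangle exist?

257

Triangle inequality: 124 < x < 716. Perimeter ≤ 1097 gives x ≤ 1097 − 296 − 420 = 381.
So 124 < x ≤ 381; integers 125 through 381: 257 values.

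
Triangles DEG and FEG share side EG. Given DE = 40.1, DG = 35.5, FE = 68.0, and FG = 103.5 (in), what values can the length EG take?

35.5 < EG < 75.6

From triangle DEG: |40.1 − 35.5| < EG < 40.1 + 35.5, i.e. 4.6 < EG < 75.6.
From triangle FEG: 35.5 < EG < 171.5.
Both must hold, so EG lies in the intersection.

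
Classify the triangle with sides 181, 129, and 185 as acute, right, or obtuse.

Compare the square of the longest side to the sum of squares of the other two: 129² + 181² = 49402 > 34225 = 185².

acute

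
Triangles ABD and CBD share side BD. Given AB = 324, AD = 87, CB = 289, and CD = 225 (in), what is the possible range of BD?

From triangle ABD: |324 − 87| < BD < 324 + 87, i.e. 237 < BD < 411.
From triangle CBD: 64 < BD < 514.
Both must hold, so BD lies in the intersection.

237 < BD < 411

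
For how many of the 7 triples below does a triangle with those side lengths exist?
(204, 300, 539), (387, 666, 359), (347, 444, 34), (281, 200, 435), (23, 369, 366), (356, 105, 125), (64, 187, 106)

3

(204,300,539): 204+300 ≤ 539 → not valid
(359,387,666): 359+387 > 666 → valid
(34,347,444): 34+347 ≤ 444 → not valid
(200,281,435): 200+281 > 435 → valid
(23,366,369): 23+366 > 369 → valid
(105,125,356): 105+125 ≤ 356 → not valid
(64,106,187): 64+106 ≤ 187 → not valid
3 of the 7 triples form a triangle.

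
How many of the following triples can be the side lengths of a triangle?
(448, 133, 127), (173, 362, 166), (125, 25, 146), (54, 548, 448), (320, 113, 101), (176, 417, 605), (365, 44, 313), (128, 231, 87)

(127,133,448): 127+133 ≤ 448 → not valid
(166,173,362): 166+173 ≤ 362 → not valid
(25,125,146): 25+125 > 146 → valid
(54,448,548): 54+448 ≤ 548 → not valid
(101,113,320): 101+113 ≤ 320 → not valid
(176,417,605): 176+417 ≤ 605 → not valid
(44,313,365): 44+313 ≤ 365 → not valid
(87,128,231): 87+128 ≤ 231 → not valid
1 of the 8 triples forms a triangle.

1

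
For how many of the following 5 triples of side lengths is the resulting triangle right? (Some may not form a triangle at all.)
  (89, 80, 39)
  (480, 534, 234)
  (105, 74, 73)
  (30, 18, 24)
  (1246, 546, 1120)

(89,80,39): 39²+80² = 7921 = 89² → right
(480,534,234): 234²+480² = 285156 = 534² → right
(105,74,73): 73²+74² = 10805 < 11025 = 105² → obtuse
(30,18,24): 18²+24² = 900 = 30² → right
(1246,546,1120): 546²+1120² = 1552516 = 1246² → right
4 of the 5 are right.

4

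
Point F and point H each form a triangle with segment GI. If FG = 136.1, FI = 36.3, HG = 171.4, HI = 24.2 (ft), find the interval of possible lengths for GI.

147.2 < GI < 172.4

From triangle FGI: |136.1 − 36.3| < GI < 136.1 + 36.3, i.e. 99.8 < GI < 172.4.
From triangle HGI: 147.2 < GI < 195.6.
Both must hold, so GI lies in the intersection.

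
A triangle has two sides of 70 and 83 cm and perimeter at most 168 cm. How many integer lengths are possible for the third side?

Triangle inequality: 13 < x < 153. Perimeter ≤ 168 gives x ≤ 168 − 70 − 83 = 15.
So 13 < x ≤ 15; integers 14 through 15: 2 values.

2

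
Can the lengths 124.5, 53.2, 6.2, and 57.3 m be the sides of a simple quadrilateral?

For a quadrilateral, each side must be shorter than the sum of the others.
Here the longest side is 124.5, but the remaining 3 sides sum to only 116.7.

No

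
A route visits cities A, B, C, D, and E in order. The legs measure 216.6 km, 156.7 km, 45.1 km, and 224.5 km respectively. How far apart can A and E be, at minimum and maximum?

0 ≤ AE ≤ 642.9 km

The maximum is all hops collinear in one direction: 216.6 + 156.7 + 45.1 + 224.5 = 642.9.
The longest hop is 224.5; the others sum to 418.4. Since 224.5 ≤ 418.4, the path can fold back on itself completely, so the minimum distance is 0.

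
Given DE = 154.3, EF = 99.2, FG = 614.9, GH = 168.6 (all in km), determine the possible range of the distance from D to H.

The maximum is all hops collinear in one direction: 154.3 + 99.2 + 614.9 + 168.6 = 1037.0.
The longest hop is 614.9; the others sum to 422.1. Folding the others back against it leaves at least 614.9 − 422.1 = 192.8.

192.8 ≤ DH ≤ 1037.0 km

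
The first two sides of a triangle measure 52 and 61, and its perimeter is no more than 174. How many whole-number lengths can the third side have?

Triangle inequality: 9 < x < 113. Perimeter ≤ 174 gives x ≤ 174 − 52 − 61 = 61.
So 9 < x ≤ 61; integers 10 through 61: 52 values.

52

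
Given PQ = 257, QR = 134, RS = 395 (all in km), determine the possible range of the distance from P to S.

4 ≤ PS ≤ 786 km

The maximum is all hops collinear in one direction: 257 + 134 + 395 = 786.
The longest hop is 395; the others sum to 391. Folding the others back against it leaves at least 395 − 391 = 4.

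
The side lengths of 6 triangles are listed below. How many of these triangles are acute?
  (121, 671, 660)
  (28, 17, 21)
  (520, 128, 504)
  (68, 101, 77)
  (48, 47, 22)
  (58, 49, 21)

2

(121,671,660): 121²+660² = 450241 = 671² → right
(28,17,21): 17²+21² = 730 < 784 = 28² → obtuse
(520,128,504): 128²+504² = 270400 = 520² → right
(68,101,77): 68²+77² = 10553 > 10201 = 101² → acute
(48,47,22): 22²+47² = 2693 > 2304 = 48² → acute
(58,49,21): 21²+49² = 2842 < 3364 = 58² → obtuse
2 of the 6 are acute.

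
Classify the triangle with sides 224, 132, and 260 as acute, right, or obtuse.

Compare the square of the longest side to the sum of squares of the other two: 132² + 224² = 67600 = 260².

right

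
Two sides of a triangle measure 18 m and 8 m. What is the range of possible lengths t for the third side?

By the triangle inequality, t must be less than 18 + 8 = 26 and greater than |18 − 8| = 10.

10 < t < 26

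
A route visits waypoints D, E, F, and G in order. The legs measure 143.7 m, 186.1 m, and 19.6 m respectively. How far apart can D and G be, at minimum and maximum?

22.8 ≤ DG ≤ 349.4 m

The maximum is all hops collinear in one direction: 143.7 + 186.1 + 19.6 = 349.4.
The longest hop is 186.1; the others sum to 163.3. Folding the others back against it leaves at least 186.1 − 163.3 = 22.8.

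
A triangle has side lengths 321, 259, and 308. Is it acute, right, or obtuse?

acute

Compare the square of the longest side to the sum of squares of the other two: 259² + 308² = 161945 > 103041 = 321².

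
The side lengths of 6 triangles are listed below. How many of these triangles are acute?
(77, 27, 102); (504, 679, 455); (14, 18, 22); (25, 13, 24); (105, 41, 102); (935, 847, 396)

3

(77,27,102): 27²+77² = 6658 < 10404 = 102² → obtuse
(504,679,455): 455²+504² = 461041 = 679² → right
(14,18,22): 14²+18² = 520 > 484 = 22² → acute
(25,13,24): 13²+24² = 745 > 625 = 25² → acute
(105,41,102): 41²+102² = 12085 > 11025 = 105² → acute
(935,847,396): 396²+847² = 874225 = 935² → right
3 of the 6 are acute.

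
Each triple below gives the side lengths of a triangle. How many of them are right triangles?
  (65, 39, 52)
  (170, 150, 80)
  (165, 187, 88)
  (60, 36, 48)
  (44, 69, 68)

4

(65,39,52): 39²+52² = 4225 = 65² → right
(170,150,80): 80²+150² = 28900 = 170² → right
(165,187,88): 88²+165² = 34969 = 187² → right
(60,36,48): 36²+48² = 3600 = 60² → right
(44,69,68): 44²+68² = 6560 > 4761 = 69² → acute
4 of the 5 are right.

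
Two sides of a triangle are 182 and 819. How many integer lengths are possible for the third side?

363

The third side lies in the open interval (637, 1001).
Integers from 638 to 1000 inclusive: 1000 − 638 + 1 = 363.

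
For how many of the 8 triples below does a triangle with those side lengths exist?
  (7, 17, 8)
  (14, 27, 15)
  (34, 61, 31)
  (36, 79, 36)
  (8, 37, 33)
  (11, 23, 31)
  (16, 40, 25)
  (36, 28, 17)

6

(7,8,17): 7+8 ≤ 17 → not valid
(14,15,27): 14+15 > 27 → valid
(31,34,61): 31+34 > 61 → valid
(36,36,79): 36+36 ≤ 79 → not valid
(8,33,37): 8+33 > 37 → valid
(11,23,31): 11+23 > 31 → valid
(16,25,40): 16+25 > 40 → valid
(17,28,36): 17+28 > 36 → valid
6 of the 8 triples form a triangle.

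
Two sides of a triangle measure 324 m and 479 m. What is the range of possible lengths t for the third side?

By the triangle inequality, t must be less than 324 + 479 = 803 and greater than |324 − 479| = 155.

155 < t < 803 (m)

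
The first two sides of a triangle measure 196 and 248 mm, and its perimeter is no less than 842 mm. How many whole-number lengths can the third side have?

46

Triangle inequality: 52 < x < 444. Perimeter ≥ 842 gives x ≥ 842 − 196 − 248 = 398.
So 398 ≤ x < 444; integers 398 through 443: 46 values.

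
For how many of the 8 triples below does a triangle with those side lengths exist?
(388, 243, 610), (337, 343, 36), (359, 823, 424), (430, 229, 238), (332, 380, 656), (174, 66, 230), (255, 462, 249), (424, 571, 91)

6

(243,388,610): 243+388 > 610 → valid
(36,337,343): 36+337 > 343 → valid
(359,424,823): 359+424 ≤ 823 → not valid
(229,238,430): 229+238 > 430 → valid
(332,380,656): 332+380 > 656 → valid
(66,174,230): 66+174 > 230 → valid
(249,255,462): 249+255 > 462 → valid
(91,424,571): 91+424 ≤ 571 → not valid
6 of the 8 triples form a triangle.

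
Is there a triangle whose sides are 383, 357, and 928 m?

No

The longest side is 928, but the other two sum to only 740.
740 < 928, so the triangle inequality fails.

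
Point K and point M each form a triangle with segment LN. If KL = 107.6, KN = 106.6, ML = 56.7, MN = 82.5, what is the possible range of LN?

From triangle KLN: |107.6 − 106.6| < LN < 107.6 + 106.6, i.e. 1.0 < LN < 214.2.
From triangle MLN: 25.8 < LN < 139.2.
Both must hold, so LN lies in the intersection.

25.8 < LN < 139.2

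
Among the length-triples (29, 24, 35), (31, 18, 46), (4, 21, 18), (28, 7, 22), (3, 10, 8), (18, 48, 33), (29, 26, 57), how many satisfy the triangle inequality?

6

(24,29,35): 24+29 > 35 → valid
(18,31,46): 18+31 > 46 → valid
(4,18,21): 4+18 > 21 → valid
(7,22,28): 7+22 > 28 → valid
(3,8,10): 3+8 > 10 → valid
(18,33,48): 18+33 > 48 → valid
(26,29,57): 26+29 ≤ 57 → not valid
6 of the 7 triples form a triangle.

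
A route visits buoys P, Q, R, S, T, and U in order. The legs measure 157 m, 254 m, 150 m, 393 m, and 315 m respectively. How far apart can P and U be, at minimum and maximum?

The maximum is all hops collinear in one direction: 157 + 254 + 150 + 393 + 315 = 1269.
The longest hop is 393; the others sum to 876. Since 393 ≤ 876, the path can fold back on itself completely, so the minimum distance is 0.

0 ≤ PU ≤ 1269 m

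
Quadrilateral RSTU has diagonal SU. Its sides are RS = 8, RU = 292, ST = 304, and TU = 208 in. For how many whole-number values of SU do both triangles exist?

From triangle RSU: 284 < SU < 300.
From triangle TSU: 96 < SU < 512.
Intersection: 284 < SU < 300, so integers 285 through 299: 15 values.

15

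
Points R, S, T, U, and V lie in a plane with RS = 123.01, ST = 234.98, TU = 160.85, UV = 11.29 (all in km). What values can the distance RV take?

0 ≤ RV ≤ 530.13 km

The maximum is all hops collinear in one direction: 123.01 + 234.98 + 160.85 + 11.29 = 530.13.
The longest hop is 234.98; the others sum to 295.15. Since 234.98 ≤ 295.15, the path can fold back on itself completely, so the minimum distance is 0.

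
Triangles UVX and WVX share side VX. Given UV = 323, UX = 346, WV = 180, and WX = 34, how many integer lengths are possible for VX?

67

From triangle UVX: 23 < VX < 669.
From triangle WVX: 146 < VX < 214.
Intersection: 146 < VX < 214, so integers 147 through 213: 67 values.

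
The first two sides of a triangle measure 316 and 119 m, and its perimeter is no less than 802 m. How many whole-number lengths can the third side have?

68

Triangle inequality: 197 < x < 435. Perimeter ≥ 802 gives x ≥ 802 − 316 − 119 = 367.
So 367 ≤ x < 435; integers 367 through 434: 68 values.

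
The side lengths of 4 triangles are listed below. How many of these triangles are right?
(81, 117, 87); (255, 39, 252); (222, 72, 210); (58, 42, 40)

3

(81,117,87): 81²+87² = 14130 > 13689 = 117² → acute
(255,39,252): 39²+252² = 65025 = 255² → right
(222,72,210): 72²+210² = 49284 = 222² → right
(58,42,40): 40²+42² = 3364 = 58² → right
3 of the 4 are right.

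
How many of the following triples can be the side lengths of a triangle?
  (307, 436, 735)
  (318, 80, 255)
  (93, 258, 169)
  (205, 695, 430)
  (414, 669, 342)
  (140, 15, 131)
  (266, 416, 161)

(307,436,735): 307+436 > 735 → valid
(80,255,318): 80+255 > 318 → valid
(93,169,258): 93+169 > 258 → valid
(205,430,695): 205+430 ≤ 695 → not valid
(342,414,669): 342+414 > 669 → valid
(15,131,140): 15+131 > 140 → valid
(161,266,416): 161+266 > 416 → valid
6 of the 7 triples form a triangle.

6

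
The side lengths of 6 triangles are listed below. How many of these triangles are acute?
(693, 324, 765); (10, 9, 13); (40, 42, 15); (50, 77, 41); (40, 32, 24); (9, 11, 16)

(693,324,765): 324²+693² = 585225 = 765² → right
(10,9,13): 9²+10² = 181 > 169 = 13² → acute
(40,42,15): 15²+40² = 1825 > 1764 = 42² → acute
(50,77,41): 41²+50² = 4181 < 5929 = 77² → obtuse
(40,32,24): 24²+32² = 1600 = 40² → right
(9,11,16): 9²+11² = 202 < 256 = 16² → obtuse
2 of the 6 are acute.

2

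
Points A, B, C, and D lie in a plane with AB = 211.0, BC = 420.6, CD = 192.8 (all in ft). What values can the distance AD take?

The maximum is all hops collinear in one direction: 211.0 + 420.6 + 192.8 = 824.4.
The longest hop is 420.6; the others sum to 403.8. Folding the others back against it leaves at least 420.6 − 403.8 = 16.8.

16.8 ≤ AD ≤ 824.4 ft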